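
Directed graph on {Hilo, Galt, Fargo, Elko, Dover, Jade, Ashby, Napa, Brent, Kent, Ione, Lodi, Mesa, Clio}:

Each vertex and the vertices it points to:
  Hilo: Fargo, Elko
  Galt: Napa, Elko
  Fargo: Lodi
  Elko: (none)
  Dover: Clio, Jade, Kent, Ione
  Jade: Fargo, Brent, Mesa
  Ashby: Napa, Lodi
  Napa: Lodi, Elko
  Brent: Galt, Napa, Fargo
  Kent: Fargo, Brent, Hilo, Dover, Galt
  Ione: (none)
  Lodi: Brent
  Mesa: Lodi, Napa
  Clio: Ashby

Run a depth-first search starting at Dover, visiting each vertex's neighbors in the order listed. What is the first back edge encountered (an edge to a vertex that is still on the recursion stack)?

DFS from Dover (visiting each vertex's neighbors in the order listed); mark gray on enter, black on exit:
Dover gray
  Clio gray
    Ashby gray
      Napa gray
        Lodi gray
          Brent gray
            Galt gray
              Galt→Napa: Napa is gray → back edge
First back edge: Galt → Napa.

Galt->Napa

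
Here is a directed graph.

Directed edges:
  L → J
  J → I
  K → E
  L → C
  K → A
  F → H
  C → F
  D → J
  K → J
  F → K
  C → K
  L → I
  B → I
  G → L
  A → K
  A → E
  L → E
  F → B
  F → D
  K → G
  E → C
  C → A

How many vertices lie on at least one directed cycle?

7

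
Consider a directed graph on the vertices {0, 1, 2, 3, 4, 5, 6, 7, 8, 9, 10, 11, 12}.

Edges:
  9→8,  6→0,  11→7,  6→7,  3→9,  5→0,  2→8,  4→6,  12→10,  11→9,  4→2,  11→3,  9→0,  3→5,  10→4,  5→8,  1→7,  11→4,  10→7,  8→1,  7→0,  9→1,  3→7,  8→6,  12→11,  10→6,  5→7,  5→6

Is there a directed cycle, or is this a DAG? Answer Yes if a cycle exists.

No

DFS with white/gray/black marking, starting from 8:
8 gray
  1 gray
    7 gray
      0 gray
      0 black
    7 black
  1 black
  6 gray
    6→7: 7 black — skip
    6→0: 0 black — skip
  6 black
8 black
2 gray
  2→8: 8 black — skip
2 black
3 gray
  5 gray
    5→8: 8 black — skip
    5→0: 0 black — skip
    5→7: 7 black — skip
    5→6: 6 black — skip
  5 black
  9 gray
    9→0: 0 black — skip
    9→1: 1 black — skip
    9→8: 8 black — skip
  9 black
  3→7: 7 black — skip
3 black
4 gray
  4→2: 2 black — skip
  4→6: 6 black — skip
4 black
10 gray
  10→7: 7 black — skip
  10→4: 4 black — skip
  10→6: 6 black — skip
10 black
11 gray
  11→3: 3 black — skip
  11→4: 4 black — skip
  11→9: 9 black — skip
  11→7: 7 black — skip
11 black
12 gray
  12→10: 10 black — skip
  12→11: 11 black — skip
12 black
Every edge goes to a white or black vertex — no back edge, so the graph is acyclic.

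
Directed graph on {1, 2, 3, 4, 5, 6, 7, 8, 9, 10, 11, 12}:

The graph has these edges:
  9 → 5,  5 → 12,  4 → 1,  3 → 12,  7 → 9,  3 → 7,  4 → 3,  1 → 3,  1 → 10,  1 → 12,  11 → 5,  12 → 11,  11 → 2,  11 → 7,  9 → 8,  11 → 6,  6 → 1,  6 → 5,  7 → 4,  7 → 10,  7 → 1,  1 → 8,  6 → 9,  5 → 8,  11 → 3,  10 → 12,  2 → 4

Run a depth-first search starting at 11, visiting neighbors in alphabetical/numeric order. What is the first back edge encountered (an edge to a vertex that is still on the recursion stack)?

DFS from 11 (visiting neighbors in alphabetical/numeric order); mark gray on enter, black on exit:
11 gray
  2 gray
    4 gray
      1 gray
        3 gray
          7 gray
            7→1: 1 is gray → back edge
First back edge: 7 → 1.

7→1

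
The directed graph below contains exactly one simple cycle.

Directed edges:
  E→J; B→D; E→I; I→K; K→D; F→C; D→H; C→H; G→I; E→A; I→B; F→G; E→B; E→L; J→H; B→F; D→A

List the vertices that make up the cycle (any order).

DFS with gray/black marking from I:
I gray
  K gray
    D gray
      H gray
      H black
      A gray
      A black
    D black
  K black
  B gray
    F gray
      C gray
        C→H: H black — skip
      C black
      G gray
        G→I: I is gray → back edge
Back edge closes the cycle I → B → F → G → I; its vertices are {B, F, G, I}.

B, F, G, I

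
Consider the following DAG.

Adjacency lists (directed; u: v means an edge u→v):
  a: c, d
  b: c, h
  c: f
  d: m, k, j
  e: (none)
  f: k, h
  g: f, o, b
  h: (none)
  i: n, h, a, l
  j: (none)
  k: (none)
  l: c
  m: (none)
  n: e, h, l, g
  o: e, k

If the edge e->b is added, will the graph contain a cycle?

No

Adding e→b creates a cycle iff b can already reach e.
Explore from b: no path reaches e. The graph stays acyclic.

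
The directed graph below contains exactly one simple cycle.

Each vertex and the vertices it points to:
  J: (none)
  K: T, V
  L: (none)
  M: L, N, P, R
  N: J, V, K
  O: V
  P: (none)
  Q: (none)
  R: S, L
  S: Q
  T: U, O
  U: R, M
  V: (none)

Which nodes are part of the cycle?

DFS with gray/black marking from N:
N gray
  J gray
  J black
  V gray
  V black
  K gray
    T gray
      U gray
        R gray
          S gray
            Q gray
            Q black
          S black
          L gray
          L black
        R black
        M gray
          M→L: L black — skip
          M→N: N is gray → back edge
Back edge closes the cycle N → K → T → U → M → N; its vertices are {K, M, N, T, U}.

K, M, N, T, U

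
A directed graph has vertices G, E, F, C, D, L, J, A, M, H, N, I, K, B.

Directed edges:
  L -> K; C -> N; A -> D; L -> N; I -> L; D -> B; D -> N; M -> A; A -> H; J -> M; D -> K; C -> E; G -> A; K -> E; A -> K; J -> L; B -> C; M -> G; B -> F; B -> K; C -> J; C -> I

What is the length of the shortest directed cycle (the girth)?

For each vertex v, BFS finds the shortest path from v back to v.
The shortest such closed walk is M → A → D → B → C → J → M, length 6.

6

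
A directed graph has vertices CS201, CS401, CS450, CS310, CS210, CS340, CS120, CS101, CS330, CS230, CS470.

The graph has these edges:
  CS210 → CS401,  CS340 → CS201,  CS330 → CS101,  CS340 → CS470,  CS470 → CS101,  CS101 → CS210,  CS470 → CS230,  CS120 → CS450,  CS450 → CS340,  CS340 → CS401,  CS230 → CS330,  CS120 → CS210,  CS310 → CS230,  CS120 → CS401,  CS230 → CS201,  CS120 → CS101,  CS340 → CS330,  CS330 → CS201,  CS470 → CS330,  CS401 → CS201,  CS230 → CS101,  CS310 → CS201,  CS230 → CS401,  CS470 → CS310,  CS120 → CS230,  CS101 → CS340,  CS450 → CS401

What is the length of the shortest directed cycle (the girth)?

For each vertex v, BFS finds the shortest path from v back to v.
The shortest such closed walk is CS101 → CS340 → CS470 → CS101, length 3.

3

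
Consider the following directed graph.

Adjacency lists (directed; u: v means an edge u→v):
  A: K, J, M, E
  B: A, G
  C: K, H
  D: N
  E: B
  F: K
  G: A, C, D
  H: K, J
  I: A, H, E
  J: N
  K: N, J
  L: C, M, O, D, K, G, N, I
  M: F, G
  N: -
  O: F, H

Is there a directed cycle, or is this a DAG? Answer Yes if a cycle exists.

DFS with white/gray/black marking, starting from O:
O gray
  F gray
    K gray
      N gray
      N black
      J gray
        J→N: N black — skip
      J black
    K black
  F black
  H gray
    H→K: K black — skip
    H→J: J black — skip
  H black
O black
A gray
  A→K: K black — skip
  A→J: J black — skip
  M gray
    M→F: F black — skip
    G gray
      G→A: A is gray → back edge
Back edge found, so a cycle exists: A → M → G → A.

Yes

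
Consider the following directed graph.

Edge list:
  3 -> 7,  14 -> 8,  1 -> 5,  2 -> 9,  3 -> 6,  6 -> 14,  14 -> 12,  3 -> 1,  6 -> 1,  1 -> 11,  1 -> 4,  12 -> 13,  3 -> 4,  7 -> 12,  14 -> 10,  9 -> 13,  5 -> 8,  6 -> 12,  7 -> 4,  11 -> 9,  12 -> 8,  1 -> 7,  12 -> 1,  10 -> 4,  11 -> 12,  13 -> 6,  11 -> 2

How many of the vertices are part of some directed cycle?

A vertex is on a directed cycle iff it belongs to a strongly connected component of size ≥ 2 (or has a self-loop).
The vertices on cycles are {1, 2, 6, 7, 9, 11, 12, 13, 14} — 9 in total.

9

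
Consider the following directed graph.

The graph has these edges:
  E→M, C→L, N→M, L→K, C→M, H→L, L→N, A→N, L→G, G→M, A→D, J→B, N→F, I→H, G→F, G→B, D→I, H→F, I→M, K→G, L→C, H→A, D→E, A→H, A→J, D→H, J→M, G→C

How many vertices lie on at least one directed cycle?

8

A vertex is on a directed cycle iff it belongs to a strongly connected component of size ≥ 2 (or has a self-loop).
The vertices on cycles are {A, C, D, G, H, I, K, L} — 8 in total.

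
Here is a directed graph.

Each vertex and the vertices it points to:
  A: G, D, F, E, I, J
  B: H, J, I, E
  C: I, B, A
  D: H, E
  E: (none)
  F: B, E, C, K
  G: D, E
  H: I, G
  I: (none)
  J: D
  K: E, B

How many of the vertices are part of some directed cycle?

6

A vertex is on a directed cycle iff it belongs to a strongly connected component of size ≥ 2 (or has a self-loop).
The vertices on cycles are {A, C, D, F, G, H} — 6 in total.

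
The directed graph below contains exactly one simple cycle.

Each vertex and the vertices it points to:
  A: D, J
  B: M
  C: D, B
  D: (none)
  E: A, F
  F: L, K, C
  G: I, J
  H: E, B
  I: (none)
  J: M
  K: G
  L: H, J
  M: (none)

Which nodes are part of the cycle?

DFS with gray/black marking from F:
F gray
  L gray
    H gray
      E gray
        A gray
          D gray
          D black
          J gray
            M gray
            M black
          J black
        A black
        E→F: F is gray → back edge
Back edge closes the cycle F → L → H → E → F; its vertices are {E, F, H, L}.

E, F, H, L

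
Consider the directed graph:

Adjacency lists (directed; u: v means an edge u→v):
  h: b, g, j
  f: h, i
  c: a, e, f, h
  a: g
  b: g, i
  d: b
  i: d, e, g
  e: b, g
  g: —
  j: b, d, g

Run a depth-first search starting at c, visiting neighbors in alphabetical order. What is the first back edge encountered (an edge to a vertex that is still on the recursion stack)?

d→b

DFS from c (visiting neighbors in alphabetical order); mark gray on enter, black on exit:
c gray
  a gray
    g gray
    g black
  a black
  e gray
    b gray
      b→g: g black — skip
      i gray
        d gray
          d→b: b is gray → back edge
First back edge: d → b.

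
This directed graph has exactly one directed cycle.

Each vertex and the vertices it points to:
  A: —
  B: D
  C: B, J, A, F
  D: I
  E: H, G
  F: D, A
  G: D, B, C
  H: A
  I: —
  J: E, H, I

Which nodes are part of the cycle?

C, E, G, J

DFS with gray/black marking from G:
G gray
  D gray
    I gray
    I black
  D black
  B gray
    B→D: D black — skip
  B black
  C gray
    C→B: B black — skip
    J gray
      E gray
        H gray
          A gray
          A black
        H black
        E→G: G is gray → back edge
Back edge closes the cycle G → C → J → E → G; its vertices are {C, E, G, J}.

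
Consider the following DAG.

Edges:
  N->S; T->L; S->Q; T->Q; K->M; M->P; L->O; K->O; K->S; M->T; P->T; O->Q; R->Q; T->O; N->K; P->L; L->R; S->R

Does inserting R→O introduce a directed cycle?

No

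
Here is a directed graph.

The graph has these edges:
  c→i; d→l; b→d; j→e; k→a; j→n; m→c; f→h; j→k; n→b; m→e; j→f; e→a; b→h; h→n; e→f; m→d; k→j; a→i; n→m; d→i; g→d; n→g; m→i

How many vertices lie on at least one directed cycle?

8

A vertex is on a directed cycle iff it belongs to a strongly connected component of size ≥ 2 (or has a self-loop).
The vertices on cycles are {b, e, f, h, j, k, m, n} — 8 in total.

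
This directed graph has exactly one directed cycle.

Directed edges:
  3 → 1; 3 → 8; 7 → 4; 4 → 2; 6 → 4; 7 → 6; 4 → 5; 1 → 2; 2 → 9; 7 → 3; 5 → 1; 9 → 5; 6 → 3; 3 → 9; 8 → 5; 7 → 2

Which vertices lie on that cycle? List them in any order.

DFS with gray/black marking from 1:
1 gray
  2 gray
    9 gray
      5 gray
        5→1: 1 is gray → back edge
Back edge closes the cycle 1 → 2 → 9 → 5 → 1; its vertices are {1, 2, 5, 9}.

1, 2, 5, 9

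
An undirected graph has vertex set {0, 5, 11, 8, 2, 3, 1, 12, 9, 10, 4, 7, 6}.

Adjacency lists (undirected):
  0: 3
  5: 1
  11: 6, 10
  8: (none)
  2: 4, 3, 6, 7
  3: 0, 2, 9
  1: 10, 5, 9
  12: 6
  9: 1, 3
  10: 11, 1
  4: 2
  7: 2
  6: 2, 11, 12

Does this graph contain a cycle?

DFS, tracking each vertex's parent; an edge to a visited non-parent vertex closes a cycle.
Start from 12:
visit 12 (parent –)
  visit 6 (parent 12)
    visit 2 (parent 6)
      visit 4 (parent 2)
        4–2: parent, skip
      visit 3 (parent 2)
        visit 0 (parent 3)
          0–3: parent, skip
        3–2: parent, skip
        visit 9 (parent 3)
          visit 1 (parent 9)
            visit 10 (parent 1)
              visit 11 (parent 10)
                11–6: 6 visited and ≠ parent → cycle
Cycle: 6 – 2 – 3 – 9 – 1 – 10 – 11 – 6.

Yes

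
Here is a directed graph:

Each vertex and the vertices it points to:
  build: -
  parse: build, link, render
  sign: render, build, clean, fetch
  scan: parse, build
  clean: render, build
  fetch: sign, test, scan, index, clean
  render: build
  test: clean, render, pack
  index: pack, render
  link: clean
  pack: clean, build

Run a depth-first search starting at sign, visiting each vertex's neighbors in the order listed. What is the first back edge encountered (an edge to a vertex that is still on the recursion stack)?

DFS from sign (visiting each vertex's neighbors in the order listed); mark gray on enter, black on exit:
sign gray
  render gray
    build gray
    build black
  render black
  sign→build: build black — skip
  clean gray
    clean→render: render black — skip
    clean→build: build black — skip
  clean black
  fetch gray
    fetch→sign: sign is gray → back edge
First back edge: fetch → sign.

fetch->sign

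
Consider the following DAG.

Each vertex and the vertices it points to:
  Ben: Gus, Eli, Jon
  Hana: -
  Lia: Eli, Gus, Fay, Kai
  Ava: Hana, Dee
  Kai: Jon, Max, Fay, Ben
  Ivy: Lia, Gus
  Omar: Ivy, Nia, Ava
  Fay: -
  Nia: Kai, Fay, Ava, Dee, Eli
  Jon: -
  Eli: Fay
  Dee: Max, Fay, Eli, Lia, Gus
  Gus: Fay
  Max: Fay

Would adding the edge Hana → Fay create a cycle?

No

Adding Hana→Fay creates a cycle iff Fay can already reach Hana.
Explore from Fay: no path reaches Hana. The graph stays acyclic.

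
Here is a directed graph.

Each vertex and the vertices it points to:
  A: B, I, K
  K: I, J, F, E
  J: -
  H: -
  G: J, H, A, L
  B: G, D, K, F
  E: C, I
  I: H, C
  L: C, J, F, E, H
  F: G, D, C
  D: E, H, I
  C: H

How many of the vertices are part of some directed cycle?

6

A vertex is on a directed cycle iff it belongs to a strongly connected component of size ≥ 2 (or has a self-loop).
The vertices on cycles are {A, B, F, G, K, L} — 6 in total.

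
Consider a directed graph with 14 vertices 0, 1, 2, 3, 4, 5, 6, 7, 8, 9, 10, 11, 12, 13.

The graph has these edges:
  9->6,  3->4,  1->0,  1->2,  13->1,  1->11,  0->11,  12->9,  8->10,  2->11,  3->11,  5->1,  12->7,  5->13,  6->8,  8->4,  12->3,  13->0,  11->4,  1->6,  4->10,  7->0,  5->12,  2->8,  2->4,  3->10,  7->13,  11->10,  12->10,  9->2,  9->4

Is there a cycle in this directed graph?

No

DFS with white/gray/black marking, starting from 13:
13 gray
  1 gray
    11 gray
      4 gray
        10 gray
        10 black
      4 black
      11→10: 10 black — skip
    11 black
    0 gray
      0→11: 11 black — skip
    0 black
    6 gray
      8 gray
        8→10: 10 black — skip
        8→4: 4 black — skip
      8 black
    6 black
    2 gray
      2→8: 8 black — skip
      2→11: 11 black — skip
      2→4: 4 black — skip
    2 black
  1 black
  13→0: 0 black — skip
13 black
3 gray
  3→10: 10 black — skip
  3→11: 11 black — skip
  3→4: 4 black — skip
3 black
5 gray
  5→1: 1 black — skip
  12 gray
    9 gray
      9→6: 6 black — skip
      9→2: 2 black — skip
      9→4: 4 black — skip
    9 black
    12→3: 3 black — skip
    12→10: 10 black — skip
    7 gray
      7→0: 0 black — skip
      7→13: 13 black — skip
    7 black
  12 black
  5→13: 13 black — skip
5 black
Every edge goes to a white or black vertex — no back edge, so the graph is acyclic.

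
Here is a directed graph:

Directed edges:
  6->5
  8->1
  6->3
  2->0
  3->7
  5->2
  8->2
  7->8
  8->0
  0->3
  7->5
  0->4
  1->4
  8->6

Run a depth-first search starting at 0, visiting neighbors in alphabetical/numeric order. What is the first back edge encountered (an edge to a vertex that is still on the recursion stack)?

DFS from 0 (visiting neighbors in alphabetical/numeric order); mark gray on enter, black on exit:
0 gray
  3 gray
    7 gray
      5 gray
        2 gray
          2→0: 0 is gray → back edge
First back edge: 2 → 0.

2->0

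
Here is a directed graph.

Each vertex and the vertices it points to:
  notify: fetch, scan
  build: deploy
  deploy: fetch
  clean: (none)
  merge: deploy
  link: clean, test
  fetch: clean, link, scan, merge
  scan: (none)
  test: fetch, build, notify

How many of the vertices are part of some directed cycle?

7

A vertex is on a directed cycle iff it belongs to a strongly connected component of size ≥ 2 (or has a self-loop).
The vertices on cycles are {link, test, build, fetch, merge, deploy, notify} — 7 in total.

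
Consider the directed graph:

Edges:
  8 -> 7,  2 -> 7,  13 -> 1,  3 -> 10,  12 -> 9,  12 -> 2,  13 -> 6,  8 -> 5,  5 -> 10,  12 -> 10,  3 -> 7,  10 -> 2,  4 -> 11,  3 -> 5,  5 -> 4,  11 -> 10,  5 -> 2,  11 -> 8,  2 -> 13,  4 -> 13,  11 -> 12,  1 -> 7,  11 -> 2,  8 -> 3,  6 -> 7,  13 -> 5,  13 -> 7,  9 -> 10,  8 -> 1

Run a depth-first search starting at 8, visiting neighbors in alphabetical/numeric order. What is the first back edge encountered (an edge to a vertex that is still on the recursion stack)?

13→5

DFS from 8 (visiting neighbors in alphabetical/numeric order); mark gray on enter, black on exit:
8 gray
  1 gray
    7 gray
    7 black
  1 black
  3 gray
    5 gray
      2 gray
        2→7: 7 black — skip
        13 gray
          13→1: 1 black — skip
          13→5: 5 is gray → back edge
First back edge: 13 → 5.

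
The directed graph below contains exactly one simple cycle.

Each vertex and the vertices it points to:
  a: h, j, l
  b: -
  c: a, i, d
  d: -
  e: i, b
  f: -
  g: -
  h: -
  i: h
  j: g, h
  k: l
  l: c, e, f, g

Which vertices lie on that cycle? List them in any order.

DFS with gray/black marking from l:
l gray
  c gray
    a gray
      h gray
      h black
      j gray
        g gray
        g black
        j→h: h black — skip
      j black
      a→l: l is gray → back edge
Back edge closes the cycle l → c → a → l; its vertices are {a, c, l}.

a, c, l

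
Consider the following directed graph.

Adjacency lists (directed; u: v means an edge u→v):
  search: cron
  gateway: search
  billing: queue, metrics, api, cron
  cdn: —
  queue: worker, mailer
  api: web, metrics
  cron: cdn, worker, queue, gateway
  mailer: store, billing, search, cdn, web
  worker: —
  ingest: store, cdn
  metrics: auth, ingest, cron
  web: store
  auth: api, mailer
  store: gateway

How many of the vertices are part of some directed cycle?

A vertex is on a directed cycle iff it belongs to a strongly connected component of size ≥ 2 (or has a self-loop).
The vertices on cycles are {api, web, auth, cron, queue, store, ingest, mailer, search, billing, gateway, metrics} — 12 in total.

12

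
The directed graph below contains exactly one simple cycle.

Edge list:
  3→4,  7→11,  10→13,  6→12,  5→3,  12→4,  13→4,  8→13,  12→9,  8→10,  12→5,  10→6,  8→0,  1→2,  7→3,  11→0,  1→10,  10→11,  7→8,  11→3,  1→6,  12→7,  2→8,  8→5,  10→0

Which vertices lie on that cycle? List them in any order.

DFS with gray/black marking from 6:
6 gray
  12 gray
    5 gray
      3 gray
        4 gray
        4 black
      3 black
    5 black
    7 gray
      7→3: 3 black — skip
      8 gray
        10 gray
          10→6: 6 is gray → back edge
Back edge closes the cycle 6 → 12 → 7 → 8 → 10 → 6; its vertices are {6, 7, 8, 10, 12}.

6, 7, 8, 10, 12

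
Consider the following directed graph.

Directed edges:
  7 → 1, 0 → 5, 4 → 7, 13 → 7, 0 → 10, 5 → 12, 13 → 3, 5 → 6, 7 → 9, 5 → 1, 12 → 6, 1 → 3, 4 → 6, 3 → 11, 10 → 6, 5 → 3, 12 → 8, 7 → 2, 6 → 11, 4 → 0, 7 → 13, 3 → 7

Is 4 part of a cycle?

No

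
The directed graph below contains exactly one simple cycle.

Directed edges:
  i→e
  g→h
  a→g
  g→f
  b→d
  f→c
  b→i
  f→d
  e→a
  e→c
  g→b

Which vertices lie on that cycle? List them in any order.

a, b, e, g, i

DFS with gray/black marking from g:
g gray
  h gray
  h black
  b gray
    d gray
    d black
    i gray
      e gray
        a gray
          a→g: g is gray → back edge
Back edge closes the cycle g → b → i → e → a → g; its vertices are {a, b, e, g, i}.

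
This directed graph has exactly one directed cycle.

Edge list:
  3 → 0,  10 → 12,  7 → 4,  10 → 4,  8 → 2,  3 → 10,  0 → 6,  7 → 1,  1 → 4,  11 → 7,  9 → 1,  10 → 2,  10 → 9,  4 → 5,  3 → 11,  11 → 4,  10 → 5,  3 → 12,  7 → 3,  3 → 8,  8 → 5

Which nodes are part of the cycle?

DFS with gray/black marking from 3:
3 gray
  11 gray
    4 gray
      5 gray
      5 black
    4 black
    7 gray
      1 gray
        1→4: 4 black — skip
      1 black
      7→4: 4 black — skip
      7→3: 3 is gray → back edge
Back edge closes the cycle 3 → 11 → 7 → 3; its vertices are {3, 7, 11}.

3, 7, 11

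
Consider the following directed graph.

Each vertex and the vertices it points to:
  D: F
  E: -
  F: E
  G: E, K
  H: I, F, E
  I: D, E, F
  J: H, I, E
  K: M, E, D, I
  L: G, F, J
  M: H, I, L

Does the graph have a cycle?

Yes

DFS with white/gray/black marking, starting from E:
E gray
E black
D gray
  F gray
    F→E: E black — skip
  F black
D black
G gray
  G→E: E black — skip
  K gray
    M gray
      H gray
        I gray
          I→D: D black — skip
          I→E: E black — skip
          I→F: F black — skip
        I black
        H→F: F black — skip
        H→E: E black — skip
      H black
      M→I: I black — skip
      L gray
        L→G: G is gray → back edge
Back edge found, so a cycle exists: G → K → M → L → G.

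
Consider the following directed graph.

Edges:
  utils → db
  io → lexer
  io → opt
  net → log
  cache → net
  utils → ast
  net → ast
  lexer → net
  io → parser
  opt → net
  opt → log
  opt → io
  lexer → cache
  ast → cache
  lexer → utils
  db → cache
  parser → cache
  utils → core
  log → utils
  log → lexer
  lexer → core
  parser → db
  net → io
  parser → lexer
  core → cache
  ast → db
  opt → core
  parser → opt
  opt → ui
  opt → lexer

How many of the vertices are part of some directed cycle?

A vertex is on a directed cycle iff it belongs to a strongly connected component of size ≥ 2 (or has a self-loop).
The vertices on cycles are {db, io, ast, log, net, opt, core, cache, lexer, utils, parser} — 11 in total.

11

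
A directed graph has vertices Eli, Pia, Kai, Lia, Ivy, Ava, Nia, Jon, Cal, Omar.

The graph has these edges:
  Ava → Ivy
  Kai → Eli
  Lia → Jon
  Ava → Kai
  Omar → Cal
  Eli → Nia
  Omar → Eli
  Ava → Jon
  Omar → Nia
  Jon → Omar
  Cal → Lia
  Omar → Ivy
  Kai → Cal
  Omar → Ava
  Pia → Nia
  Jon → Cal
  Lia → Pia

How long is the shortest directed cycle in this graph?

3

For each vertex v, BFS finds the shortest path from v back to v.
The shortest such closed walk is Omar → Ava → Jon → Omar, length 3.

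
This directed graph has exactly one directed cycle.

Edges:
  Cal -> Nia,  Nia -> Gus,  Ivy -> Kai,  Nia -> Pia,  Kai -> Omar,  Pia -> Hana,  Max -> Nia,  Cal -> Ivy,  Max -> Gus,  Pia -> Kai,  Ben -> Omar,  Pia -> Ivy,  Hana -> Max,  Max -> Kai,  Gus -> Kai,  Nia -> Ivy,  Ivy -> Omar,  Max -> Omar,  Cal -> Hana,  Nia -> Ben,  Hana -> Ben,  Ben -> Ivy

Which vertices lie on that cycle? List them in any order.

DFS with gray/black marking from Nia:
Nia gray
  Pia gray
    Ivy gray
      Kai gray
        Omar gray
        Omar black
      Kai black
      Ivy→Omar: Omar black — skip
    Ivy black
    Pia→Kai: Kai black — skip
    Hana gray
      Max gray
        Max→Nia: Nia is gray → back edge
Back edge closes the cycle Nia → Pia → Hana → Max → Nia; its vertices are {Max, Nia, Pia, Hana}.

Max, Nia, Pia, Hana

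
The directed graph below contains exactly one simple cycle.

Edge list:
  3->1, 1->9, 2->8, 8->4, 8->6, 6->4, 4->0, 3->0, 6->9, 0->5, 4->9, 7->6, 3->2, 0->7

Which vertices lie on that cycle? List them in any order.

0, 4, 6, 7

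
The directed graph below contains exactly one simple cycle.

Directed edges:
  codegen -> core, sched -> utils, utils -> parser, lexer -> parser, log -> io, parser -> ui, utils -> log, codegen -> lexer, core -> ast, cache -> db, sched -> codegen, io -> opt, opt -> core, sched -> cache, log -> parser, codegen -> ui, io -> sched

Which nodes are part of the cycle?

DFS with gray/black marking from io:
io gray
  sched gray
    cache gray
      db gray
      db black
    cache black
    codegen gray
      lexer gray
        parser gray
          ui gray
          ui black
        parser black
      lexer black
      core gray
        ast gray
        ast black
      core black
      codegen→ui: ui black — skip
    codegen black
    utils gray
      log gray
        log→parser: parser black — skip
        log→io: io is gray → back edge
Back edge closes the cycle io → sched → utils → log → io; its vertices are {io, log, sched, utils}.

io, log, sched, utils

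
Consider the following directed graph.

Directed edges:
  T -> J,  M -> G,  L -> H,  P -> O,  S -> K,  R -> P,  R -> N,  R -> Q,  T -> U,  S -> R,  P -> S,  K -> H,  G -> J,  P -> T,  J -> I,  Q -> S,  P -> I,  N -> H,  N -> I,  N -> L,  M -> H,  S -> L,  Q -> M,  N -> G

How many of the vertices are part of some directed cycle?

4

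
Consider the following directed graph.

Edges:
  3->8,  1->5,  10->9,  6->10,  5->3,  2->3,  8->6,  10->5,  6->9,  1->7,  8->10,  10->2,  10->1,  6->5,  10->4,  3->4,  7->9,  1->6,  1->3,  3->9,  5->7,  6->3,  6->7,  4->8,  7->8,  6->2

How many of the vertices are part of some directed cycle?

A vertex is on a directed cycle iff it belongs to a strongly connected component of size ≥ 2 (or has a self-loop).
The vertices on cycles are {1, 2, 3, 4, 5, 6, 7, 8, 10} — 9 in total.

9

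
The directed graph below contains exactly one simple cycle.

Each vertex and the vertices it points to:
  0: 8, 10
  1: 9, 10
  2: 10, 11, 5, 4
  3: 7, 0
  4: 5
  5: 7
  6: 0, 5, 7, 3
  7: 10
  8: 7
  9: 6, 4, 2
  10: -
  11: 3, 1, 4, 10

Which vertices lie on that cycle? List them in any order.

1, 2, 9, 11

DFS with gray/black marking from 11:
11 gray
  3 gray
    7 gray
      10 gray
      10 black
    7 black
    0 gray
      8 gray
        8→7: 7 black — skip
      8 black
      0→10: 10 black — skip
    0 black
  3 black
  1 gray
    9 gray
      6 gray
        6→0: 0 black — skip
        5 gray
          5→7: 7 black — skip
        5 black
        6→7: 7 black — skip
        6→3: 3 black — skip
      6 black
      4 gray
        4→5: 5 black — skip
      4 black
      2 gray
        2→10: 10 black — skip
        2→11: 11 is gray → back edge
Back edge closes the cycle 11 → 1 → 9 → 2 → 11; its vertices are {1, 2, 9, 11}.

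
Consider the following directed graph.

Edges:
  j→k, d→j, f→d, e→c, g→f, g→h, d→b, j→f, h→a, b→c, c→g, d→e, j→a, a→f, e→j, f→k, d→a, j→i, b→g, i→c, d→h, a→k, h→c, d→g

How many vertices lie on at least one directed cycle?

10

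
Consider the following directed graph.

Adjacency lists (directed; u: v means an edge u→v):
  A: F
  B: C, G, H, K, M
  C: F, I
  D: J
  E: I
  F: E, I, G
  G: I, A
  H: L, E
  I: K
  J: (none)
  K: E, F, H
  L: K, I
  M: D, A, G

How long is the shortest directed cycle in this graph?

For each vertex v, BFS finds the shortest path from v back to v.
The shortest such closed walk is H → L → K → H, length 3.

3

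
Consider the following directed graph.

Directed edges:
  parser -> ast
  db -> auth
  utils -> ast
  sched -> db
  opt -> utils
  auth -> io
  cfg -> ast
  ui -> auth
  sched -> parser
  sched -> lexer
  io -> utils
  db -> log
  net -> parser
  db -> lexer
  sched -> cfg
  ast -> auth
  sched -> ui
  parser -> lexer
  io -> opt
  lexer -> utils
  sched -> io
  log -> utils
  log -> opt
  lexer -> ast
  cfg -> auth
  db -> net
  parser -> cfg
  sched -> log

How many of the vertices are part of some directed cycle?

A vertex is on a directed cycle iff it belongs to a strongly connected component of size ≥ 2 (or has a self-loop).
The vertices on cycles are {io, ast, opt, auth, utils} — 5 in total.

5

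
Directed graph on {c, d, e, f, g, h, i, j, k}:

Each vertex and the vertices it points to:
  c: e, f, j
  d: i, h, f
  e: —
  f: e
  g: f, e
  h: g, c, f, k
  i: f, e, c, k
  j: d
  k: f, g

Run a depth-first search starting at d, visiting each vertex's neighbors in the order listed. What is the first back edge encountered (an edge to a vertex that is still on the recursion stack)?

j->d

DFS from d (visiting each vertex's neighbors in the order listed); mark gray on enter, black on exit:
d gray
  i gray
    f gray
      e gray
      e black
    f black
    i→e: e black — skip
    c gray
      c→e: e black — skip
      c→f: f black — skip
      j gray
        j→d: d is gray → back edge
First back edge: j → d.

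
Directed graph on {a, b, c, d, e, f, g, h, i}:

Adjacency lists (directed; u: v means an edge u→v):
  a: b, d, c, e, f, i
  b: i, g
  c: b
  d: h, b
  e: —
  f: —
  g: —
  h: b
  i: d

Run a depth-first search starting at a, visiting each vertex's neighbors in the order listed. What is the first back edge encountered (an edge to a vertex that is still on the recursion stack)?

h→b

DFS from a (visiting each vertex's neighbors in the order listed); mark gray on enter, black on exit:
a gray
  b gray
    i gray
      d gray
        h gray
          h→b: b is gray → back edge
First back edge: h → b.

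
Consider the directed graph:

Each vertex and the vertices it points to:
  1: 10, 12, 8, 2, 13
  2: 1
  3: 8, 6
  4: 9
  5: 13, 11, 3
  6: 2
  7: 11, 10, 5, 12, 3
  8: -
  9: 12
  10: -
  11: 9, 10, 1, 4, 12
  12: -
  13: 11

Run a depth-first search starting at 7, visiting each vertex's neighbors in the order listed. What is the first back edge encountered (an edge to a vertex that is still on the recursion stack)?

DFS from 7 (visiting each vertex's neighbors in the order listed); mark gray on enter, black on exit:
7 gray
  11 gray
    9 gray
      12 gray
      12 black
    9 black
    10 gray
    10 black
    1 gray
      1→10: 10 black — skip
      1→12: 12 black — skip
      8 gray
      8 black
      2 gray
        2→1: 1 is gray → back edge
First back edge: 2 → 1.

2->1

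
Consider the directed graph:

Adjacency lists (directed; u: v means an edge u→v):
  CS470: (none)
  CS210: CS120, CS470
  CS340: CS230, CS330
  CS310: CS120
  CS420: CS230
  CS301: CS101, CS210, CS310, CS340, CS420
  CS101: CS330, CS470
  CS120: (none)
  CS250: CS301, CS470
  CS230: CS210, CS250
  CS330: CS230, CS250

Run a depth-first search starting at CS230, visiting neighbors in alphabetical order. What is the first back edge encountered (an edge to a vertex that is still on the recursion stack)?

CS330→CS230

DFS from CS230 (visiting neighbors in alphabetical order); mark gray on enter, black on exit:
CS230 gray
  CS210 gray
    CS120 gray
    CS120 black
    CS470 gray
    CS470 black
  CS210 black
  CS250 gray
    CS301 gray
      CS101 gray
        CS330 gray
          CS330→CS230: CS230 is gray → back edge
First back edge: CS330 → CS230.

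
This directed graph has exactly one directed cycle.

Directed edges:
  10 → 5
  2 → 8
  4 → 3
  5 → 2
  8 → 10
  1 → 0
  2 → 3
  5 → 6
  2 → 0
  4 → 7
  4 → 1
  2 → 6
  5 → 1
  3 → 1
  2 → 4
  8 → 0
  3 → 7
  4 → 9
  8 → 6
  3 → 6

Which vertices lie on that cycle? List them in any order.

DFS with gray/black marking from 8:
8 gray
  10 gray
    5 gray
      1 gray
        0 gray
        0 black
      1 black
      2 gray
        4 gray
          9 gray
          9 black
          7 gray
          7 black
          4→1: 1 black — skip
          3 gray
            3→7: 7 black — skip
            6 gray
            6 black
            3→1: 1 black — skip
          3 black
        4 black
        2→6: 6 black — skip
        2→8: 8 is gray → back edge
Back edge closes the cycle 8 → 10 → 5 → 2 → 8; its vertices are {2, 5, 8, 10}.

2, 5, 8, 10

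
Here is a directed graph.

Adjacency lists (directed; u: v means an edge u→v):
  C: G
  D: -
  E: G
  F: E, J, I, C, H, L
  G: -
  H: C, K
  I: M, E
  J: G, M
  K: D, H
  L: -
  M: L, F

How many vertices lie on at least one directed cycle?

6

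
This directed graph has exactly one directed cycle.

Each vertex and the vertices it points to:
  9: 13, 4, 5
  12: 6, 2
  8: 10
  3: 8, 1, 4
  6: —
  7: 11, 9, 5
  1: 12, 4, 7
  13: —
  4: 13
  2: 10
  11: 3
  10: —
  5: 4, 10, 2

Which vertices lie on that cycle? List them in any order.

1, 3, 7, 11

DFS with gray/black marking from 3:
3 gray
  8 gray
    10 gray
    10 black
  8 black
  1 gray
    12 gray
      6 gray
      6 black
      2 gray
        2→10: 10 black — skip
      2 black
    12 black
    4 gray
      13 gray
      13 black
    4 black
    7 gray
      11 gray
        11→3: 3 is gray → back edge
Back edge closes the cycle 3 → 1 → 7 → 11 → 3; its vertices are {1, 3, 7, 11}.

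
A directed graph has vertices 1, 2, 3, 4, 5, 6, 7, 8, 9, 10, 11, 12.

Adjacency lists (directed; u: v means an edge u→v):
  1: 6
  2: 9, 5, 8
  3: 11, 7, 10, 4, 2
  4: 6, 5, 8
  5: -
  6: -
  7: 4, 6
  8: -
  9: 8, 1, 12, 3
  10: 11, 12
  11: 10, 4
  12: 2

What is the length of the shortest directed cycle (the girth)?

For each vertex v, BFS finds the shortest path from v back to v.
The shortest such closed walk is 10 → 11 → 10, length 2.

2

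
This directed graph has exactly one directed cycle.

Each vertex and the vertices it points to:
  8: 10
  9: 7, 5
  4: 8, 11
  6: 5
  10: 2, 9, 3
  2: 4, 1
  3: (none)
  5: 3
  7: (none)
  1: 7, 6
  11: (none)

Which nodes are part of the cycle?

2, 4, 8, 10

DFS with gray/black marking from 2:
2 gray
  4 gray
    8 gray
      10 gray
        10→2: 2 is gray → back edge
Back edge closes the cycle 2 → 4 → 8 → 10 → 2; its vertices are {2, 4, 8, 10}.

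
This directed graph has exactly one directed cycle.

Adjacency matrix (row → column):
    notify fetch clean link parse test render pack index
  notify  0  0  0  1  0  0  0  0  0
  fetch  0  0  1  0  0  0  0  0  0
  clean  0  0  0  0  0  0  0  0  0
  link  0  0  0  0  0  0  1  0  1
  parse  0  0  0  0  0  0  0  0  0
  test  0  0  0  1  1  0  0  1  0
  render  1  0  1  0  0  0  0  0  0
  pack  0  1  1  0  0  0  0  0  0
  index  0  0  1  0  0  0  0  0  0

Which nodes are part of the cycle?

link, notify, render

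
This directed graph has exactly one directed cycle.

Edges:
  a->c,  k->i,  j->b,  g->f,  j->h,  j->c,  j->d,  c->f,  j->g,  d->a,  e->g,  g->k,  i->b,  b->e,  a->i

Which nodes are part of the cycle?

b, e, g, i, k

DFS with gray/black marking from b:
b gray
  e gray
    g gray
      f gray
      f black
      k gray
        i gray
          i→b: b is gray → back edge
Back edge closes the cycle b → e → g → k → i → b; its vertices are {b, e, g, i, k}.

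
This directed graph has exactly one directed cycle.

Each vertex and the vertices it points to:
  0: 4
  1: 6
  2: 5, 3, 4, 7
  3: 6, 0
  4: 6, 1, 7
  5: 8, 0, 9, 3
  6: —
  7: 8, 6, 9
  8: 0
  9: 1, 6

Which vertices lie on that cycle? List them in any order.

DFS with gray/black marking from 4:
4 gray
  6 gray
  6 black
  1 gray
    1→6: 6 black — skip
  1 black
  7 gray
    8 gray
      0 gray
        0→4: 4 is gray → back edge
Back edge closes the cycle 4 → 7 → 8 → 0 → 4; its vertices are {0, 4, 7, 8}.

0, 4, 7, 8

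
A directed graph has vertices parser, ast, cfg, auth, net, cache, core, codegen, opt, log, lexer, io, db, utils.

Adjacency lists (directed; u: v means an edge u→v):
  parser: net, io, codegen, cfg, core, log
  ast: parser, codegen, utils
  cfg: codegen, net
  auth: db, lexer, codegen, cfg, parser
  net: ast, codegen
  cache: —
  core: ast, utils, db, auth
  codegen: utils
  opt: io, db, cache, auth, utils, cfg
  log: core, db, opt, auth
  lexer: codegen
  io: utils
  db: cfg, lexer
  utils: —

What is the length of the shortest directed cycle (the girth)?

For each vertex v, BFS finds the shortest path from v back to v.
The shortest such closed walk is parser → log → auth → parser, length 3.

3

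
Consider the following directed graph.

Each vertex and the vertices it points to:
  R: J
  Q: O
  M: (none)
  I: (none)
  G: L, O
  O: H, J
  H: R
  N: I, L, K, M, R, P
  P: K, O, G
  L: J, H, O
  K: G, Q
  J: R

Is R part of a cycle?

Yes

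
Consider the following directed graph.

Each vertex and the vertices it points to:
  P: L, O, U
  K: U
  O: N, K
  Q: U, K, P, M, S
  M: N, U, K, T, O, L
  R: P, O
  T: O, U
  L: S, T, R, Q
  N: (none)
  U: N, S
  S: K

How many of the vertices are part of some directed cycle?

8

A vertex is on a directed cycle iff it belongs to a strongly connected component of size ≥ 2 (or has a self-loop).
The vertices on cycles are {K, L, M, P, Q, R, S, U} — 8 in total.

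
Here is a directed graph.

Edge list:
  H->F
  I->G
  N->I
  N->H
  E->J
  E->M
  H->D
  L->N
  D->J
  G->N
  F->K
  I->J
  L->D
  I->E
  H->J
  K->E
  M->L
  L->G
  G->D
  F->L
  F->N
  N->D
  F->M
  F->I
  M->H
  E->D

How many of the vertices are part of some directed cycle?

9

A vertex is on a directed cycle iff it belongs to a strongly connected component of size ≥ 2 (or has a self-loop).
The vertices on cycles are {E, F, G, H, I, K, L, M, N} — 9 in total.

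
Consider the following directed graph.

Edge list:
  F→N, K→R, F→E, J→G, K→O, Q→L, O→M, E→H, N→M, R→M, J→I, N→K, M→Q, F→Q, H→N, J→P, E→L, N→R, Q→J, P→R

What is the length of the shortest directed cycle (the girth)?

5

For each vertex v, BFS finds the shortest path from v back to v.
The shortest such closed walk is Q → J → P → R → M → Q, length 5.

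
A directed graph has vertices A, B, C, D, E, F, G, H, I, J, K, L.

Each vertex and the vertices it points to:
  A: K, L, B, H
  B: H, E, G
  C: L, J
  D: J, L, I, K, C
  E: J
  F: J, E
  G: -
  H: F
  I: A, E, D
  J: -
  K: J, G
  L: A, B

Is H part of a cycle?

H lies on a cycle iff there is a path from H back to itself.
Exploring from H, it never reaches itself; equivalently, its strongly connected component is a singleton.

No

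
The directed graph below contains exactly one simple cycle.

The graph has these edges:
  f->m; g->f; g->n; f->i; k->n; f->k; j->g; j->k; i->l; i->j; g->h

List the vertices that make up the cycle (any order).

DFS with gray/black marking from f:
f gray
  i gray
    l gray
    l black
    j gray
      g gray
        h gray
        h black
        n gray
        n black
        g→f: f is gray → back edge
Back edge closes the cycle f → i → j → g → f; its vertices are {f, g, i, j}.

f, g, i, j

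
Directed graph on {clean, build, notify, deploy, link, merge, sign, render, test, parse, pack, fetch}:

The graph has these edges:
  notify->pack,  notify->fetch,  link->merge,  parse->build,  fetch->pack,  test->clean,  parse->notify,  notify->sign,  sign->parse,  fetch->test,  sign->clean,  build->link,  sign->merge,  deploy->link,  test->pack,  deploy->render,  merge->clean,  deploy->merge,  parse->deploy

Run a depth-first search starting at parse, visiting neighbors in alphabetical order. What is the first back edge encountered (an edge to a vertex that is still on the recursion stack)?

DFS from parse (visiting neighbors in alphabetical order); mark gray on enter, black on exit:
parse gray
  build gray
    link gray
      merge gray
        clean gray
        clean black
      merge black
    link black
  build black
  deploy gray
    deploy→link: link black — skip
    deploy→merge: merge black — skip
    render gray
    render black
  deploy black
  notify gray
    fetch gray
      pack gray
      pack black
      test gray
        test→clean: clean black — skip
        test→pack: pack black — skip
      test black
    fetch black
    notify→pack: pack black — skip
    sign gray
      sign→clean: clean black — skip
      sign→merge: merge black — skip
      sign→parse: parse is gray → back edge
First back edge: sign → parse.

sign->parse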